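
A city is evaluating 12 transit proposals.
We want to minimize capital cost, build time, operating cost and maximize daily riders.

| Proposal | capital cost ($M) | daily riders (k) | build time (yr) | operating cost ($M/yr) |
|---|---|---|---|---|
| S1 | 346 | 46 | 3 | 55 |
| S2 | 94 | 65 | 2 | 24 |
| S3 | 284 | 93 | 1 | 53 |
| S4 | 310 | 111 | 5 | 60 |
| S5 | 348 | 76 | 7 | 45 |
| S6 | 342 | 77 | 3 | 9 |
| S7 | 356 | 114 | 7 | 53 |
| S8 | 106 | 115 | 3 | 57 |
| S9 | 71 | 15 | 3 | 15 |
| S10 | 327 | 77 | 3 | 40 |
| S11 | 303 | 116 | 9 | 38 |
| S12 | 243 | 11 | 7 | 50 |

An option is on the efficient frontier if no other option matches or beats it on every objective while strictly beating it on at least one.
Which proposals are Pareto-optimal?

S1: dominated by S2 (capital cost 94≤346, daily riders 65≥46, build time 2≤3, operating cost 24≤55).
S2: not dominated.
S3: not dominated (best build time).
S4: dominated by S8 (capital cost 106≤310, daily riders 115≥111, build time 3≤5, operating cost 57≤60).
S5: dominated by S6 (capital cost 342≤348, daily riders 77≥76, build time 3≤7, operating cost 9≤45).
S6: not dominated (best operating cost).
S7: not dominated.
S8: not dominated.
S9: not dominated (best capital cost).
S10: not dominated.
S11: not dominated (best daily riders).
S12: dominated by S2 (capital cost 94≤243, daily riders 65≥11, build time 2≤7, operating cost 24≤50).

S2, S3, S6, S7, S8, S9, S10, S11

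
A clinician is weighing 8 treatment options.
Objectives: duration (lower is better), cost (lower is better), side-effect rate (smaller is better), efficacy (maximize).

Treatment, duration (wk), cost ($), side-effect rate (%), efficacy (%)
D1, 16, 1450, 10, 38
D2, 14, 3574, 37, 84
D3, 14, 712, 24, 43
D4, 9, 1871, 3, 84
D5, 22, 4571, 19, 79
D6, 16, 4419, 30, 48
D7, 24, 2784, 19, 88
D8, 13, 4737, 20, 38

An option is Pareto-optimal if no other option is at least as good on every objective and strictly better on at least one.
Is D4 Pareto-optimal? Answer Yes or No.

D1: worse on duration (16 vs 9).
D2: worse on duration (14 vs 9).
D3: worse on duration (14 vs 9).
D5: worse on duration (22 vs 9).
D6: worse on duration (16 vs 9).
D7: worse on duration (24 vs 9).
D8: worse on duration (13 vs 9).
No option is at least as good as D4 on every objective and strictly better on one.

Yes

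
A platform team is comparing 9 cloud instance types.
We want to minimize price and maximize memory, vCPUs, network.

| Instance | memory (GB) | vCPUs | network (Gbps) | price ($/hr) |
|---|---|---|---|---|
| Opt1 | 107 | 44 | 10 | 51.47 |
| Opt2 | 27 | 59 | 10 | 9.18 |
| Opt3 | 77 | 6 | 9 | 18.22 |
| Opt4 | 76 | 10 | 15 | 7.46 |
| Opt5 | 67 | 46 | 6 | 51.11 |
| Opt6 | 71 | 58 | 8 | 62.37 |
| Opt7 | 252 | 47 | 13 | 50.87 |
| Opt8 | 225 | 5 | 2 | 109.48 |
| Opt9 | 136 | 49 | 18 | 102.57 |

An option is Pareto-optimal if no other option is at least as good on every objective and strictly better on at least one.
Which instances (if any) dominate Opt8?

Opt7

Opt7: memory 252≥225, vCPUs 47≥5, network 13≥2, price 50.87≤109.48 — dominates Opt8.
Others (Opt1, Opt2, Opt3, Opt4, Opt5, Opt6, Opt9) are each worse than Opt8 on at least one objective.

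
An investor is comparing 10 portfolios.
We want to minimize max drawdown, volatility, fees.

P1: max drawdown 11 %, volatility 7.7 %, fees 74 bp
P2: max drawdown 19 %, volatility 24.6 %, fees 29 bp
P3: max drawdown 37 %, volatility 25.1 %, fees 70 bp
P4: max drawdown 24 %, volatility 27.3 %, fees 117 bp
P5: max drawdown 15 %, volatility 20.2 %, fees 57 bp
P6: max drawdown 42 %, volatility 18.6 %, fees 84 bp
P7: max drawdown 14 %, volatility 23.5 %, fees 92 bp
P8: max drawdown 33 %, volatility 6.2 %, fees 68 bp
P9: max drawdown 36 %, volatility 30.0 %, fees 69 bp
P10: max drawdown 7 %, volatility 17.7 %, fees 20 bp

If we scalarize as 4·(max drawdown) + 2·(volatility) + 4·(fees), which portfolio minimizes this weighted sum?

P10

P1: 4·11 + 2·7.7 + 4·74 = 355.4
P2: 4·19 + 2·24.6 + 4·29 = 241.2
P3: 4·37 + 2·25.1 + 4·70 = 478.2
P4: 4·24 + 2·27.3 + 4·117 = 618.6
P5: 4·15 + 2·20.2 + 4·57 = 328.4
P6: 4·42 + 2·18.6 + 4·84 = 541.2
P7: 4·14 + 2·23.5 + 4·92 = 471.0
P8: 4·33 + 2·6.2 + 4·68 = 416.4
P9: 4·36 + 2·30.0 + 4·69 = 480.0
P10: 4·7 + 2·17.7 + 4·20 = 143.4
Lowest: P10 at 143.4.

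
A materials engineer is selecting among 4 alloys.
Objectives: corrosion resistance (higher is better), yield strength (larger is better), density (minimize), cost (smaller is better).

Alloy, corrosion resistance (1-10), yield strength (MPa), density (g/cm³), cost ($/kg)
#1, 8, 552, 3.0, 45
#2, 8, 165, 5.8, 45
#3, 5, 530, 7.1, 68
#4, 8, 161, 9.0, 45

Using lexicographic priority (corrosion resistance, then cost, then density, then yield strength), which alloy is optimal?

#1

First maximize corrosion resistance: best is 8, kept {#1, #2, #4}.
Then minimize cost: best is 45, kept {#1, #2, #4}.
Then minimize density: best is 3.0, kept {#1}.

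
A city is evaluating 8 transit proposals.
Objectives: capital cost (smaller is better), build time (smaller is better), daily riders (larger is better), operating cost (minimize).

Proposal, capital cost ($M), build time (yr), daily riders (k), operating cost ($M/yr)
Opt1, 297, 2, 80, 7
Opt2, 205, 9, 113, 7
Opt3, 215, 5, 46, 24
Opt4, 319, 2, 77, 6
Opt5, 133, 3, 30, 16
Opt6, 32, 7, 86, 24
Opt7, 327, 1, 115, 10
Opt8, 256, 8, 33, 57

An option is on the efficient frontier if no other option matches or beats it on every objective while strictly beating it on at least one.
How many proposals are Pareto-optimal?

7

Opt1: not dominated.
Opt2: not dominated.
Opt3: not dominated.
Opt4: not dominated (best operating cost).
Opt5: not dominated.
Opt6: not dominated (best capital cost).
Opt7: not dominated (best build time).
Opt8: dominated by Opt3 (capital cost 215≤256, build time 5≤8, daily riders 46≥33, operating cost 24≤57).
Pareto-optimal: Opt1, Opt2, Opt3, Opt4, Opt5, Opt6, Opt7 → 7.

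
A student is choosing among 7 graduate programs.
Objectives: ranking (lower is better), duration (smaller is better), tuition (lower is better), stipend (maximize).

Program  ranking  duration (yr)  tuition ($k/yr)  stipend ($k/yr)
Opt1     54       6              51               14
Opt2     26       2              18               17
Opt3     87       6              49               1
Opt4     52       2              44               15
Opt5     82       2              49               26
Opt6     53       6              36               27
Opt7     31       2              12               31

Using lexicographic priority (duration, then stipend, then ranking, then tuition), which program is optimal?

Opt7

First minimize duration: best is 2, kept {Opt2, Opt4, Opt5, Opt7}.
Then maximize stipend: best is 31, kept {Opt7}.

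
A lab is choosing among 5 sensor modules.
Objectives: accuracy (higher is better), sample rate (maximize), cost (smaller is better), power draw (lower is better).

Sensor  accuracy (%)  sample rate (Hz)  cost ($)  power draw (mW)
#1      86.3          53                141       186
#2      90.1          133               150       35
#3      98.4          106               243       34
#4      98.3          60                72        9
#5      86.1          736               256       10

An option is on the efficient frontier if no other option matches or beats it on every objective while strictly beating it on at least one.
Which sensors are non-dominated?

#2, #3, #4, #5

#1: dominated by #4 (accuracy 98.3≥86.3, sample rate 60≥53, cost 72≤141, power draw 9≤186).
#2: not dominated.
#3: not dominated (best accuracy).
#4: not dominated (best cost).
#5: not dominated (best sample rate).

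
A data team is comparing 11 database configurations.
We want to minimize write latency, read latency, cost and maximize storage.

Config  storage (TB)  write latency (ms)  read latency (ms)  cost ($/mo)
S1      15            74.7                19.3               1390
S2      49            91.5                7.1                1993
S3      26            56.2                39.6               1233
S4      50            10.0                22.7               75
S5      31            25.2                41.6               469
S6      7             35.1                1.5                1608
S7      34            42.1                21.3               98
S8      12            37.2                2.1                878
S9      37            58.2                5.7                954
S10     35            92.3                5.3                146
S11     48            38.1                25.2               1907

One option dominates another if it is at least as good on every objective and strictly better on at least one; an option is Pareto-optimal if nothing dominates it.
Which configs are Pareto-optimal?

S1: dominated by S9 (storage 37≥15, write latency 58.2≤74.7, read latency 5.7≤19.3, cost 954≤1390).
S2: not dominated.
S3: dominated by S4 (storage 50≥26, write latency 10.0≤56.2, read latency 22.7≤39.6, cost 75≤1233).
S4: not dominated (best storage).
S5: dominated by S4 (storage 50≥31, write latency 10.0≤25.2, read latency 22.7≤41.6, cost 75≤469).
S6: not dominated (best read latency).
S7: not dominated.
S8: not dominated.
S9: not dominated.
S10: not dominated.
S11: dominated by S4 (storage 50≥48, write latency 10.0≤38.1, read latency 22.7≤25.2, cost 75≤1907).

S2, S4, S6, S7, S8, S9, S10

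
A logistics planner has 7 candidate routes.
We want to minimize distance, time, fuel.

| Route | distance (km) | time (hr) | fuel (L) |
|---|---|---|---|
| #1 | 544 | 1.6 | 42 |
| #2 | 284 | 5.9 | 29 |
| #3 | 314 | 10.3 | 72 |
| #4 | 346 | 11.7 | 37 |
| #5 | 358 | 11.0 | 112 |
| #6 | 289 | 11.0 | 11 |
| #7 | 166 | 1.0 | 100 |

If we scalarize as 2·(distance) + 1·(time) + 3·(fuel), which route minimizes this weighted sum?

#6

#1: 2·544 + 1·1.6 + 3·42 = 1215.6
#2: 2·284 + 1·5.9 + 3·29 = 660.9
#3: 2·314 + 1·10.3 + 3·72 = 854.3
#4: 2·346 + 1·11.7 + 3·37 = 814.7
#5: 2·358 + 1·11.0 + 3·112 = 1063.0
#6: 2·289 + 1·11.0 + 3·11 = 622.0
#7: 2·166 + 1·1.0 + 3·100 = 633.0
Lowest: #6 at 622.0.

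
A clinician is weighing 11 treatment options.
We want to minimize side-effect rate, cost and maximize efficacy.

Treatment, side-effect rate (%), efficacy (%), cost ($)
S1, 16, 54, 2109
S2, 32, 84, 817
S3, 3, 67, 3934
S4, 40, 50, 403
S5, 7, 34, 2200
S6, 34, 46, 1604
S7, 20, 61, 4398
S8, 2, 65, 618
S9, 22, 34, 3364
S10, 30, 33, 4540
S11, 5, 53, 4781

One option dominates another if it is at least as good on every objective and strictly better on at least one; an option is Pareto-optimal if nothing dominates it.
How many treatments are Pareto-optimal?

4

S1: dominated by S8 (side-effect rate 2≤16, efficacy 65≥54, cost 618≤2109).
S2: not dominated (best efficacy).
S3: not dominated.
S4: not dominated (best cost).
S5: dominated by S8 (side-effect rate 2≤7, efficacy 65≥34, cost 618≤2200).
S6: dominated by S2 (side-effect rate 32≤34, efficacy 84≥46, cost 817≤1604).
S7: dominated by S3 (side-effect rate 3≤20, efficacy 67≥61, cost 3934≤4398).
S8: not dominated (best side-effect rate).
S9: dominated by S1 (side-effect rate 16≤22, efficacy 54≥34, cost 2109≤3364).
S10: dominated by S1 (side-effect rate 16≤30, efficacy 54≥33, cost 2109≤4540).
S11: dominated by S3 (side-effect rate 3≤5, efficacy 67≥53, cost 3934≤4781).
Pareto-optimal: S2, S3, S4, S8 → 4.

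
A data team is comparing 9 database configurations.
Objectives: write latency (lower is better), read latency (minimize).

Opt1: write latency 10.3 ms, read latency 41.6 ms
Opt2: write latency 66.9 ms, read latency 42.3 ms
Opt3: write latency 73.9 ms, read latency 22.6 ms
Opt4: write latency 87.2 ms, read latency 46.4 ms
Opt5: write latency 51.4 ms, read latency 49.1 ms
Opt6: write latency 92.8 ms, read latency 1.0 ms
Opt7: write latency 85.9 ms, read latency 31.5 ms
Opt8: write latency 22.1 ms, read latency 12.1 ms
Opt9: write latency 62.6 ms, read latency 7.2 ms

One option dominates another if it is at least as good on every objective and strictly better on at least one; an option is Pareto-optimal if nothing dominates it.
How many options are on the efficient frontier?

4

Opt1: not dominated (best write latency).
Opt2: dominated by Opt1 (write latency 10.3≤66.9, read latency 41.6≤42.3).
Opt3: dominated by Opt8 (write latency 22.1≤73.9, read latency 12.1≤22.6).
Opt4: dominated by Opt1 (write latency 10.3≤87.2, read latency 41.6≤46.4).
Opt5: dominated by Opt1 (write latency 10.3≤51.4, read latency 41.6≤49.1).
Opt6: not dominated (best read latency).
Opt7: dominated by Opt3 (write latency 73.9≤85.9, read latency 22.6≤31.5).
Opt8: not dominated.
Opt9: not dominated.
Pareto-optimal: Opt1, Opt6, Opt8, Opt9 → 4.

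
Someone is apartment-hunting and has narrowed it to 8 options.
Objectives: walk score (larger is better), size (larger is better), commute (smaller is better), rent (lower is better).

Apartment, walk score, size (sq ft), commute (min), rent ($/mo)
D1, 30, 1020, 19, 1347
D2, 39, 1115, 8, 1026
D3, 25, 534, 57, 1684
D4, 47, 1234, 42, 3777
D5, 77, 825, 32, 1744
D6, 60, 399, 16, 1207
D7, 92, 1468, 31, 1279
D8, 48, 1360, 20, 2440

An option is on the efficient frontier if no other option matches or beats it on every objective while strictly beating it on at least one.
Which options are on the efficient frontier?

D1: dominated by D2 (walk score 39≥30, size 1115≥1020, commute 8≤19, rent 1026≤1347).
D2: not dominated (best commute).
D3: dominated by D1 (walk score 30≥25, size 1020≥534, commute 19≤57, rent 1347≤1684).
D4: dominated by D7 (walk score 92≥47, size 1468≥1234, commute 31≤42, rent 1279≤3777).
D5: dominated by D7 (walk score 92≥77, size 1468≥825, commute 31≤32, rent 1279≤1744).
D6: not dominated.
D7: not dominated (best walk score).
D8: not dominated.

D2, D6, D7, D8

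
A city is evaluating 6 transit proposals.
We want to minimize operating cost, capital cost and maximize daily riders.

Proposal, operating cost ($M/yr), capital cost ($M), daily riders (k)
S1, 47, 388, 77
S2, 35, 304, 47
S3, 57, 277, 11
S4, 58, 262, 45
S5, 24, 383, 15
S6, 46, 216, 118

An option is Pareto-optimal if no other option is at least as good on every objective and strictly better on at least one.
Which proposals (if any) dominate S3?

S6: operating cost 46≤57, capital cost 216≤277, daily riders 118≥11 — dominates S3.
Others (S1, S2, S4, S5) are each worse than S3 on at least one objective.

S6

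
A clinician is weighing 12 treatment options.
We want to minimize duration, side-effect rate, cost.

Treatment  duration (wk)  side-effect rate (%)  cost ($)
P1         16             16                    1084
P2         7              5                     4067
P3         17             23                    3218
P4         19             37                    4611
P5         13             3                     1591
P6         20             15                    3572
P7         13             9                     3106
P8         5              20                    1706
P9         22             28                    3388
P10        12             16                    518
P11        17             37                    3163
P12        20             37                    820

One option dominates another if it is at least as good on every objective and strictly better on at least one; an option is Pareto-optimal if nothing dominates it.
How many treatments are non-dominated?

4

P1: dominated by P10 (duration 12≤16, side-effect rate 16≤16, cost 518≤1084).
P2: not dominated.
P3: dominated by P1 (duration 16≤17, side-effect rate 16≤23, cost 1084≤3218).
P4: dominated by P1 (duration 16≤19, side-effect rate 16≤37, cost 1084≤4611).
P5: not dominated (best side-effect rate).
P6: dominated by P5 (duration 13≤20, side-effect rate 3≤15, cost 1591≤3572).
P7: dominated by P5 (duration 13≤13, side-effect rate 3≤9, cost 1591≤3106).
P8: not dominated (best duration).
P9: dominated by P1 (duration 16≤22, side-effect rate 16≤28, cost 1084≤3388).
P10: not dominated (best cost).
P11: dominated by P1 (duration 16≤17, side-effect rate 16≤37, cost 1084≤3163).
P12: dominated by P10 (duration 12≤20, side-effect rate 16≤37, cost 518≤820).
Pareto-optimal: P2, P5, P8, P10 → 4.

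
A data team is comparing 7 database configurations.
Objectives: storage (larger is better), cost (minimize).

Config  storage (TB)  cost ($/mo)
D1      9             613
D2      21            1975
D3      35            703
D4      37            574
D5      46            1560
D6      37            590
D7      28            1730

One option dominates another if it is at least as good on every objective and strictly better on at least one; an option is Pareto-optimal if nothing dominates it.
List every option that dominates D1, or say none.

D4: storage 37≥9, cost 574≤613 — dominates D1.
D6: storage 37≥9, cost 590≤613 — dominates D1.
Others (D2, D3, D5, D7) are each worse than D1 on at least one objective.

D4, D6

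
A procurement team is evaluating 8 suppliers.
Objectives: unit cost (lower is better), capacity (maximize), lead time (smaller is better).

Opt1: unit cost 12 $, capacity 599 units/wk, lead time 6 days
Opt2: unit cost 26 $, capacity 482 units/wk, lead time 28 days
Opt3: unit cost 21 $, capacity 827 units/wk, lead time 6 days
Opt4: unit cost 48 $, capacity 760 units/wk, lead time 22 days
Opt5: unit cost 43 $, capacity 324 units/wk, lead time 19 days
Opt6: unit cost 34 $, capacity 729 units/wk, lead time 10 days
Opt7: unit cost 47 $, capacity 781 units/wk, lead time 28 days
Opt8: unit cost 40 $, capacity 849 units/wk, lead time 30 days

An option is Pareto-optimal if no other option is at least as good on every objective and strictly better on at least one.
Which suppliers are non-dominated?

Opt1, Opt3, Opt8

Opt1: not dominated (best unit cost).
Opt2: dominated by Opt1 (unit cost 12≤26, capacity 599≥482, lead time 6≤28).
Opt3: not dominated.
Opt4: dominated by Opt3 (unit cost 21≤48, capacity 827≥760, lead time 6≤22).
Opt5: dominated by Opt1 (unit cost 12≤43, capacity 599≥324, lead time 6≤19).
Opt6: dominated by Opt3 (unit cost 21≤34, capacity 827≥729, lead time 6≤10).
Opt7: dominated by Opt3 (unit cost 21≤47, capacity 827≥781, lead time 6≤28).
Opt8: not dominated (best capacity).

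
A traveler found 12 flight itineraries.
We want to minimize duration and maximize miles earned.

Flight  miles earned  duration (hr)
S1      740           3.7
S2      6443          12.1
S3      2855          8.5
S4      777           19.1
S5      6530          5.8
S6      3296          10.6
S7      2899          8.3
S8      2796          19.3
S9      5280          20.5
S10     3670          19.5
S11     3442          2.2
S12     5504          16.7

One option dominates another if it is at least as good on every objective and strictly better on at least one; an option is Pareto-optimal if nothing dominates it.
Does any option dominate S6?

Yes

S5 vs S6: miles earned 6530≥3296, duration 5.8≤10.6 — S5 is at least as good on every objective and strictly better on at least one, so S5 dominates S6.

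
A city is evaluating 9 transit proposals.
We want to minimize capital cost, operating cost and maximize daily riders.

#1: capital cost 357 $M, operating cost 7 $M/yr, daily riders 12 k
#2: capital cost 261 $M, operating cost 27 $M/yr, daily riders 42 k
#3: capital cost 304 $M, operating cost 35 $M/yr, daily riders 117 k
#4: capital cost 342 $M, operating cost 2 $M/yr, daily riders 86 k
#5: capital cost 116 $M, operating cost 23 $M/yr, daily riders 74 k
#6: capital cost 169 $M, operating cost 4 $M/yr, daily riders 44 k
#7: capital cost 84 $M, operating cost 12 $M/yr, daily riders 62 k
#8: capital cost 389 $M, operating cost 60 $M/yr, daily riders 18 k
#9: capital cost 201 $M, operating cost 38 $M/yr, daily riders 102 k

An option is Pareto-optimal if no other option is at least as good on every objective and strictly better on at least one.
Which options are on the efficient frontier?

#3, #4, #5, #6, #7, #9

#1: dominated by #4 (capital cost 342≤357, operating cost 2≤7, daily riders 86≥12).
#2: dominated by #5 (capital cost 116≤261, operating cost 23≤27, daily riders 74≥42).
#3: not dominated (best daily riders).
#4: not dominated (best operating cost).
#5: not dominated.
#6: not dominated.
#7: not dominated (best capital cost).
#8: dominated by #2 (capital cost 261≤389, operating cost 27≤60, daily riders 42≥18).
#9: not dominated.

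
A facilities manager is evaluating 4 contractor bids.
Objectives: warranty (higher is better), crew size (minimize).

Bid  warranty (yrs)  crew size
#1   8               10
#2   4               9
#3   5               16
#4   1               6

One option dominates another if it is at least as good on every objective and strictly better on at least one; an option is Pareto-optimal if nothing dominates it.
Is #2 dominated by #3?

No

#3 vs #2: #3 is worse on crew size (16 vs 9), so it does not dominate #2.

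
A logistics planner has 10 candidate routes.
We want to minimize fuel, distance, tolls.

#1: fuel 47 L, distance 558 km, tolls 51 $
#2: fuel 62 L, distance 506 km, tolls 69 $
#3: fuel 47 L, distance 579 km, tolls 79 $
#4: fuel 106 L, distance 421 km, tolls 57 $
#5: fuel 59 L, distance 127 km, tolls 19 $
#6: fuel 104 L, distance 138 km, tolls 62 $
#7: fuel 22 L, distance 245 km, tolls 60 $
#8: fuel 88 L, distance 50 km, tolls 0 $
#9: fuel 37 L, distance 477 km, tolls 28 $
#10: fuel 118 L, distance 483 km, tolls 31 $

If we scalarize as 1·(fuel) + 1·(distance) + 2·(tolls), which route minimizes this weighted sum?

#8

#1: 1·47 + 1·558 + 2·51 = 707
#2: 1·62 + 1·506 + 2·69 = 706
#3: 1·47 + 1·579 + 2·79 = 784
#4: 1·106 + 1·421 + 2·57 = 641
#5: 1·59 + 1·127 + 2·19 = 224
#6: 1·104 + 1·138 + 2·62 = 366
#7: 1·22 + 1·245 + 2·60 = 387
#8: 1·88 + 1·50 + 2·0 = 138
#9: 1·37 + 1·477 + 2·28 = 570
#10: 1·118 + 1·483 + 2·31 = 663
Lowest: #8 at 138.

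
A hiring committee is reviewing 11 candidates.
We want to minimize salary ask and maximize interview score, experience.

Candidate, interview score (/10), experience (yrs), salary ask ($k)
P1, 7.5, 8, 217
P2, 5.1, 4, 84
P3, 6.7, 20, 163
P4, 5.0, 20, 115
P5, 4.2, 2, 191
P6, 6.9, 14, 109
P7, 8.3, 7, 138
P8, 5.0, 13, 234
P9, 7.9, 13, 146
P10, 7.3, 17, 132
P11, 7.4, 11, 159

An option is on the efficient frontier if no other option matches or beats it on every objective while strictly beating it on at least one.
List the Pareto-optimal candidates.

P2, P3, P4, P6, P7, P9, P10

P1: dominated by P9 (interview score 7.9≥7.5, experience 13≥8, salary ask 146≤217).
P2: not dominated (best salary ask).
P3: not dominated.
P4: not dominated.
P5: dominated by P2 (interview score 5.1≥4.2, experience 4≥2, salary ask 84≤191).
P6: not dominated.
P7: not dominated (best interview score).
P8: dominated by P3 (interview score 6.7≥5.0, experience 20≥13, salary ask 163≤234).
P9: not dominated.
P10: not dominated.
P11: dominated by P9 (interview score 7.9≥7.4, experience 13≥11, salary ask 146≤159).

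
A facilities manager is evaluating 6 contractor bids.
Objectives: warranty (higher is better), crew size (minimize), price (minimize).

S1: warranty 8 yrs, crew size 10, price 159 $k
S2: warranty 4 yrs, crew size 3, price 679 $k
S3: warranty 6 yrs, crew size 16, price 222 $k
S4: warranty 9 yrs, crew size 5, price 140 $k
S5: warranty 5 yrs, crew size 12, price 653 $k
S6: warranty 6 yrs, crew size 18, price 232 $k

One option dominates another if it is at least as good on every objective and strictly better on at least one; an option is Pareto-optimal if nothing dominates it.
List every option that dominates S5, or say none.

S1, S4

S1: warranty 8≥5, crew size 10≤12, price 159≤653 — dominates S5.
S4: warranty 9≥5, crew size 5≤12, price 140≤653 — dominates S5.
Others (S2, S3, S6) are each worse than S5 on at least one objective.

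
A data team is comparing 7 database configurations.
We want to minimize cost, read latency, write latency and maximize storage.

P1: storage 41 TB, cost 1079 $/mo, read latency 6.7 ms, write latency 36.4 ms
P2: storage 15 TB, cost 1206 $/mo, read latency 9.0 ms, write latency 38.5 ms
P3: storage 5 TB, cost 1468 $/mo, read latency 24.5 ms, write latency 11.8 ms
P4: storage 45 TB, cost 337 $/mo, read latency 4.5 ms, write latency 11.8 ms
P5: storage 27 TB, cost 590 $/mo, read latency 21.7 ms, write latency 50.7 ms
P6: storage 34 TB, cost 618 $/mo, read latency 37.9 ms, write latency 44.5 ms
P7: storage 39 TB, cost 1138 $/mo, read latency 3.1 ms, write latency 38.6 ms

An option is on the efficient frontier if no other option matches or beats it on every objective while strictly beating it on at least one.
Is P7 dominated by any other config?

No

P1: worse on read latency (6.7 vs 3.1).
P2: worse on storage (15 vs 39).
P3: worse on storage (5 vs 39).
P4: worse on read latency (4.5 vs 3.1).
P5: worse on storage (27 vs 39).
P6: worse on storage (34 vs 39).
No option is at least as good as P7 on every objective and strictly better on one.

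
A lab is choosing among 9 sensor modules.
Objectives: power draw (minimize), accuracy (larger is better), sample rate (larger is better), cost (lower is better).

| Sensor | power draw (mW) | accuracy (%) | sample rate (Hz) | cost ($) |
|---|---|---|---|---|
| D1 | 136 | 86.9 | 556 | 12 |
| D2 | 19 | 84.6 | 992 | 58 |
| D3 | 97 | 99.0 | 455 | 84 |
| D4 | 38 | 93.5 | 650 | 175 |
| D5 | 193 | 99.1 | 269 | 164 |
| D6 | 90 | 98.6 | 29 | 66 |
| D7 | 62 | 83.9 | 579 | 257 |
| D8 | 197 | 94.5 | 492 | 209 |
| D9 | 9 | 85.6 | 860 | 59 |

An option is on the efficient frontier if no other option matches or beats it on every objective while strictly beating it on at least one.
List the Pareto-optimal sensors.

D1, D2, D3, D4, D5, D6, D8, D9

D1: not dominated (best cost).
D2: not dominated (best sample rate).
D3: not dominated.
D4: not dominated.
D5: not dominated (best accuracy).
D6: not dominated.
D7: dominated by D2 (power draw 19≤62, accuracy 84.6≥83.9, sample rate 992≥579, cost 58≤257).
D8: not dominated.
D9: not dominated (best power draw).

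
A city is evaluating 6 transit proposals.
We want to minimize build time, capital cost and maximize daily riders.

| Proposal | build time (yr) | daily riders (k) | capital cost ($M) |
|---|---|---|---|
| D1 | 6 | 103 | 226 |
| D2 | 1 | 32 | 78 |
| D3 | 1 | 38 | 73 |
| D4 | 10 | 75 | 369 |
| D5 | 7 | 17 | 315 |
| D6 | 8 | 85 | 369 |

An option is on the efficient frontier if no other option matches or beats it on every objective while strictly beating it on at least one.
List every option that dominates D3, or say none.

D1: worse on build time (6 vs 1).
D2: worse on daily riders (32 vs 38).
D4: worse on build time (10 vs 1).
D5: worse on build time (7 vs 1).
D6: worse on build time (8 vs 1).
No option dominates D3.

none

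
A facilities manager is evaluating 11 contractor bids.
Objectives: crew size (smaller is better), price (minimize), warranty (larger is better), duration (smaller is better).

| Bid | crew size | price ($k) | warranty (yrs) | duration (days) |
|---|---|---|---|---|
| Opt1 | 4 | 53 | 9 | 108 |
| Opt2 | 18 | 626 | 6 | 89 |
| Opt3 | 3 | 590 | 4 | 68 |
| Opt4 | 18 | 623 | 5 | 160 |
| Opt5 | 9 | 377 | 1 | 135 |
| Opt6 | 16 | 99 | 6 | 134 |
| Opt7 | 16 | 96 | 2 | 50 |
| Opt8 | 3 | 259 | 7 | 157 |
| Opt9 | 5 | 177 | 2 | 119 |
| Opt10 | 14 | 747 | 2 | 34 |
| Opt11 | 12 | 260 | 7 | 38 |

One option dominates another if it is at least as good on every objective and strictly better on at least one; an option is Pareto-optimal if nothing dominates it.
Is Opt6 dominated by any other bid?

Yes

Opt1 vs Opt6: crew size 4≤16, price 53≤99, warranty 9≥6, duration 108≤134 — Opt1 is at least as good on every objective and strictly better on at least one, so Opt1 dominates Opt6.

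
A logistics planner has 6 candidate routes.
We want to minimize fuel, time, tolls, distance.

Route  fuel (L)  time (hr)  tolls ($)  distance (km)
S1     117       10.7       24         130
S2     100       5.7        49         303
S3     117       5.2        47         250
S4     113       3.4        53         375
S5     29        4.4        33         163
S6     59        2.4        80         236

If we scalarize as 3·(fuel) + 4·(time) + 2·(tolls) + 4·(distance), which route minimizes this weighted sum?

S1: 3·117 + 4·10.7 + 2·24 + 4·130 = 961.8
S2: 3·100 + 4·5.7 + 2·49 + 4·303 = 1632.8
S3: 3·117 + 4·5.2 + 2·47 + 4·250 = 1465.8
S4: 3·113 + 4·3.4 + 2·53 + 4·375 = 1958.6
S5: 3·29 + 4·4.4 + 2·33 + 4·163 = 822.6
S6: 3·59 + 4·2.4 + 2·80 + 4·236 = 1290.6
Lowest: S5 at 822.6.

S5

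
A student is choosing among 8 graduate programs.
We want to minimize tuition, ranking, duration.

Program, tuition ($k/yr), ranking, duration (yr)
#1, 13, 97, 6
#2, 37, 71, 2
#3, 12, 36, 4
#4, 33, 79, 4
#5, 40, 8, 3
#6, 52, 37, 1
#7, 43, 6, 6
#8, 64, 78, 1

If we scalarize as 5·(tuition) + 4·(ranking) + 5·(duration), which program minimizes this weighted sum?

#1: 5·13 + 4·97 + 5·6 = 483
#2: 5·37 + 4·71 + 5·2 = 479
#3: 5·12 + 4·36 + 5·4 = 224
#4: 5·33 + 4·79 + 5·4 = 501
#5: 5·40 + 4·8 + 5·3 = 247
#6: 5·52 + 4·37 + 5·1 = 413
#7: 5·43 + 4·6 + 5·6 = 269
#8: 5·64 + 4·78 + 5·1 = 637
Lowest: #3 at 224.

#3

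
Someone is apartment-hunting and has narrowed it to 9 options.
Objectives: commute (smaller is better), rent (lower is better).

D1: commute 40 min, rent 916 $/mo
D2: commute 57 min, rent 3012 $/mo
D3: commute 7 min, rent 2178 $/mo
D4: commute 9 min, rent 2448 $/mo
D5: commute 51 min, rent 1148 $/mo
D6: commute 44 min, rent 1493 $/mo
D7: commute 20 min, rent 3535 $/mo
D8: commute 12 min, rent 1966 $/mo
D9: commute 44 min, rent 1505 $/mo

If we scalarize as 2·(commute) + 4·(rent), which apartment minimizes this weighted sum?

D1

D1: 2·40 + 4·916 = 3744
D2: 2·57 + 4·3012 = 12162
D3: 2·7 + 4·2178 = 8726
D4: 2·9 + 4·2448 = 9810
D5: 2·51 + 4·1148 = 4694
D6: 2·44 + 4·1493 = 6060
D7: 2·20 + 4·3535 = 14180
D8: 2·12 + 4·1966 = 7888
D9: 2·44 + 4·1505 = 6108
Lowest: D1 at 3744.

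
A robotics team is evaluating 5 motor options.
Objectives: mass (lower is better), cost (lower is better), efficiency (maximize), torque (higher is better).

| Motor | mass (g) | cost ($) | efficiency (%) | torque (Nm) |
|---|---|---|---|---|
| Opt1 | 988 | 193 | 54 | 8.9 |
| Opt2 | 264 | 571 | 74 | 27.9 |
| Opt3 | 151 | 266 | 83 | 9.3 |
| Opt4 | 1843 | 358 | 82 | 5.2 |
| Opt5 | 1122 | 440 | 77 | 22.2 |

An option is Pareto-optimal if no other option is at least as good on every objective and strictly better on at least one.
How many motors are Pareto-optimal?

Opt1: not dominated (best cost).
Opt2: not dominated (best torque).
Opt3: not dominated (best mass).
Opt4: dominated by Opt3 (mass 151≤1843, cost 266≤358, efficiency 83≥82, torque 9.3≥5.2).
Opt5: not dominated.
Pareto-optimal: Opt1, Opt2, Opt3, Opt5 → 4.

4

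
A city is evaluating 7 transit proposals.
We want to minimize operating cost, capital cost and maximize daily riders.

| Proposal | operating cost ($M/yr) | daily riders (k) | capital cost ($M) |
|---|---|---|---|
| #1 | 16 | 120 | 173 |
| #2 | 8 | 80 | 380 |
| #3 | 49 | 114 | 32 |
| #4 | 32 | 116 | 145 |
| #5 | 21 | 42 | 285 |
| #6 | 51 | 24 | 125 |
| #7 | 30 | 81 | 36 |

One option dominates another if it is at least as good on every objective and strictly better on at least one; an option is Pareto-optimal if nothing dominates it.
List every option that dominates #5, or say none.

#1

#1: operating cost 16≤21, daily riders 120≥42, capital cost 173≤285 — dominates #5.
Others (#2, #3, #4, #6, #7) are each worse than #5 on at least one objective.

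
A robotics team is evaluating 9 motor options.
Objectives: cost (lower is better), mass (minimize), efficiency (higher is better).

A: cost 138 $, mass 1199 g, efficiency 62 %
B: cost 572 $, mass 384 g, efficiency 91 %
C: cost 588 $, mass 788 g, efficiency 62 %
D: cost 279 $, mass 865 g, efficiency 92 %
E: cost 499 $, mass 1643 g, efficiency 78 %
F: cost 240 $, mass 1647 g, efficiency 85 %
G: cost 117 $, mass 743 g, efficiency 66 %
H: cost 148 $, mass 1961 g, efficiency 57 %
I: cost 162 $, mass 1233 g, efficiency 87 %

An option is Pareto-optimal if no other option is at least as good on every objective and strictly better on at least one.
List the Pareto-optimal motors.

B, D, G, I

A: dominated by G (cost 117≤138, mass 743≤1199, efficiency 66≥62).
B: not dominated (best mass).
C: dominated by B (cost 572≤588, mass 384≤788, efficiency 91≥62).
D: not dominated (best efficiency).
E: dominated by D (cost 279≤499, mass 865≤1643, efficiency 92≥78).
F: dominated by I (cost 162≤240, mass 1233≤1647, efficiency 87≥85).
G: not dominated (best cost).
H: dominated by A (cost 138≤148, mass 1199≤1961, efficiency 62≥57).
I: not dominated.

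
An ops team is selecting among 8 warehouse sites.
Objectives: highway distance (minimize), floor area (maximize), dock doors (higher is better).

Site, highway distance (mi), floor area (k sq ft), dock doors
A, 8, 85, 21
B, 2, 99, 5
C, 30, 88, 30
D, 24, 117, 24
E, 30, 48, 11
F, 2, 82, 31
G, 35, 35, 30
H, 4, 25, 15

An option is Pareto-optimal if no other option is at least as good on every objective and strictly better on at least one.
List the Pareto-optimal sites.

A, B, C, D, F

A: not dominated.
B: not dominated.
C: not dominated.
D: not dominated (best floor area).
E: dominated by A (highway distance 8≤30, floor area 85≥48, dock doors 21≥11).
F: not dominated (best dock doors).
G: dominated by C (highway distance 30≤35, floor area 88≥35, dock doors 30≥30).
H: dominated by F (highway distance 2≤4, floor area 82≥25, dock doors 31≥15).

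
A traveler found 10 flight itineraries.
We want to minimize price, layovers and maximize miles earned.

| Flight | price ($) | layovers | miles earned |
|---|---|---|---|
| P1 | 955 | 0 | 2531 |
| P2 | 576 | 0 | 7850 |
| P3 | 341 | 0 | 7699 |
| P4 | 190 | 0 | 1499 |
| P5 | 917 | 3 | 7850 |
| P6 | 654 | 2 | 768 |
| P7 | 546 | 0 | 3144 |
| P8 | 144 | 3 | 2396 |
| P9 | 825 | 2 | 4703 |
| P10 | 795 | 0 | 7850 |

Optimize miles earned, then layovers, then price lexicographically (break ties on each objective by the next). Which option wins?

First maximize miles earned: best is 7850, kept {P2, P5, P10}.
Then minimize layovers: best is 0, kept {P2, P10}.
Then minimize price: best is 576, kept {P2}.

P2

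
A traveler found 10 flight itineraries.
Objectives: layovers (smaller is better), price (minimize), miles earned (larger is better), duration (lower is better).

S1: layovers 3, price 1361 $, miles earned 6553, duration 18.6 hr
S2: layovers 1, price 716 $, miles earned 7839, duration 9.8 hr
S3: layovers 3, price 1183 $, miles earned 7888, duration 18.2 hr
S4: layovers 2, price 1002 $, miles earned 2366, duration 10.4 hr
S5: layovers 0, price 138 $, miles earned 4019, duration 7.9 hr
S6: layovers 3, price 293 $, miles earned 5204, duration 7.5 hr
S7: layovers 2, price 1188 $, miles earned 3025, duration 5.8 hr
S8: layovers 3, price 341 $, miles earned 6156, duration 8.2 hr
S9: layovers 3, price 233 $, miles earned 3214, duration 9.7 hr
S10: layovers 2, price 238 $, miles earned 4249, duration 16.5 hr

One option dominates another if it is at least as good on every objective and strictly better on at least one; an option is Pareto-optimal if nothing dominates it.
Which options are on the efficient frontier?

S2, S3, S5, S6, S7, S8, S10

S1: dominated by S2 (layovers 1≤3, price 716≤1361, miles earned 7839≥6553, duration 9.8≤18.6).
S2: not dominated.
S3: not dominated (best miles earned).
S4: dominated by S2 (layovers 1≤2, price 716≤1002, miles earned 7839≥2366, duration 9.8≤10.4).
S5: not dominated (best layovers).
S6: not dominated.
S7: not dominated (best duration).
S8: not dominated.
S9: dominated by S5 (layovers 0≤3, price 138≤233, miles earned 4019≥3214, duration 7.9≤9.7).
S10: not dominated.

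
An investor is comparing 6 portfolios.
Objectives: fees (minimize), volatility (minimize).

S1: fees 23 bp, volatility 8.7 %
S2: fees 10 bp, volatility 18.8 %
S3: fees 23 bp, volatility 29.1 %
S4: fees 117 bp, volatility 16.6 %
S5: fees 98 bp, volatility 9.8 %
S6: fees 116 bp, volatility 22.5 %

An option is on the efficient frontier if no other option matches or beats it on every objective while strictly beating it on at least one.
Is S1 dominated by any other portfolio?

No

S2: worse on volatility (18.8 vs 8.7).
S3: worse on volatility (29.1 vs 8.7).
S4: worse on fees (117 vs 23).
S5: worse on fees (98 vs 23).
S6: worse on fees (116 vs 23).
No option is at least as good as S1 on every objective and strictly better on one.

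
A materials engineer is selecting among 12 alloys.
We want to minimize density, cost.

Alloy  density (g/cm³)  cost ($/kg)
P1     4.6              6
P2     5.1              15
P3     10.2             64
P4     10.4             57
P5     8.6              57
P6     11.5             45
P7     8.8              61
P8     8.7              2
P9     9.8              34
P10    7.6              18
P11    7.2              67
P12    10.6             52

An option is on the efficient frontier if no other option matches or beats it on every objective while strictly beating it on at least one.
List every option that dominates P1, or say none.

P2: worse on density (5.1 vs 4.6).
P3: worse on density (10.2 vs 4.6).
P4: worse on density (10.4 vs 4.6).
P5: worse on density (8.6 vs 4.6).
P6: worse on density (11.5 vs 4.6).
P7: worse on density (8.8 vs 4.6).
P8: worse on density (8.7 vs 4.6).
P9: worse on density (9.8 vs 4.6).
P10: worse on density (7.6 vs 4.6).
P11: worse on density (7.2 vs 4.6).
P12: worse on density (10.6 vs 4.6).
No option dominates P1.

none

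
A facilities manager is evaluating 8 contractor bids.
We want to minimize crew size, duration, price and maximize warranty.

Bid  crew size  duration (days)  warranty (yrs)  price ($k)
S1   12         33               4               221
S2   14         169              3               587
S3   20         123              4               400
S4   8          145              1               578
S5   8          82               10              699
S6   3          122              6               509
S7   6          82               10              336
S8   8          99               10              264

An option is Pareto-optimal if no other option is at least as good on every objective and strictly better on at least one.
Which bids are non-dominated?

S1: not dominated (best duration).
S2: dominated by S1 (crew size 12≤14, duration 33≤169, warranty 4≥3, price 221≤587).
S3: dominated by S1 (crew size 12≤20, duration 33≤123, warranty 4≥4, price 221≤400).
S4: dominated by S6 (crew size 3≤8, duration 122≤145, warranty 6≥1, price 509≤578).
S5: dominated by S7 (crew size 6≤8, duration 82≤82, warranty 10≥10, price 336≤699).
S6: not dominated (best crew size).
S7: not dominated.
S8: not dominated.

S1, S6, S7, S8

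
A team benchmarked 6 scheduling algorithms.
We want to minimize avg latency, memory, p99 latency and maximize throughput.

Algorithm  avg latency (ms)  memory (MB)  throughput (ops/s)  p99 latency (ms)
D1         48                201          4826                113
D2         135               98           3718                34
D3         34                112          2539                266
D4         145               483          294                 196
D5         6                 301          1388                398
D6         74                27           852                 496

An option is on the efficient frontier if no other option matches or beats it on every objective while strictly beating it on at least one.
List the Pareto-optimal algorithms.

D1: not dominated (best throughput).
D2: not dominated (best p99 latency).
D3: not dominated.
D4: dominated by D1 (avg latency 48≤145, memory 201≤483, throughput 4826≥294, p99 latency 113≤196).
D5: not dominated (best avg latency).
D6: not dominated (best memory).

D1, D2, D3, D5, D6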